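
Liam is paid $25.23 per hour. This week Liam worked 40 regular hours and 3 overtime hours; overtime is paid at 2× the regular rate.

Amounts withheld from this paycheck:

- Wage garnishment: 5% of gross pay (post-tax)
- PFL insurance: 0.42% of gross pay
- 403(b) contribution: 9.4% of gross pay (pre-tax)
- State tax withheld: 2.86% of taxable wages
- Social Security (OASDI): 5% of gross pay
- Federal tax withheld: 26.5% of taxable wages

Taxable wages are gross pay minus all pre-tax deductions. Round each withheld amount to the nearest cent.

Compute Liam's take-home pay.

$621.85

Regular pay: 40 × $25.23 = $1,009.20
Overtime pay: 3 × $25.23 × 2 = $151.38
Gross pay = $1,009.20 + $151.38 = $1,160.58
403(b) contribution: $1,160.58 × 0.094 = $109.09
Taxable wages = $1,160.58 − $109.09 = $1,051.49
State tax withheld: $1,051.49 × 0.0286 = $30.07
Federal tax withheld: $1,051.49 × 0.265 = $278.64
Social Security (OASDI): $1,160.58 × 0.05 = $58.03
PFL insurance: $1,160.58 × 0.0042 = $4.87
Wage garnishment: $1,160.58 × 0.05 = $58.03
Total deductions = $109.09 + $30.07 + $278.64 + $58.03 + $4.87 + $58.03 = $538.73
Net pay = $1,160.58 − $538.73 = $621.85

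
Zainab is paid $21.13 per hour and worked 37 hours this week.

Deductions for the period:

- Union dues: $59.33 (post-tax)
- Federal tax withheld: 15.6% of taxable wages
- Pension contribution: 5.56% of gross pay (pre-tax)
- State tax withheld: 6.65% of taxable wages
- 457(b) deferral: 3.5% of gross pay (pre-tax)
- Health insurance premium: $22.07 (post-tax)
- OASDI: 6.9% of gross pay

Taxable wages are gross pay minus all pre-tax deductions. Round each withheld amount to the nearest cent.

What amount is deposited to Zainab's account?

$417.45

Gross pay: 37 × $21.13 = $781.81
457(b) deferral: $781.81 × 0.035 = $27.36
Pension contribution: $781.81 × 0.0556 = $43.47
Pre-tax total = $27.36 + $43.47 = $70.83
Taxable wages = $781.81 − $70.83 = $710.98
State tax withheld: $710.98 × 0.0665 = $47.28
Federal tax withheld: $710.98 × 0.156 = $110.91
OASDI: $781.81 × 0.069 = $53.94
Health insurance premium: $22.07
Union dues: $59.33
Total deductions = $27.36 + $43.47 + $47.28 + $110.91 + $53.94 + $22.07 + $59.33 = $364.36
Net pay = $781.81 − $364.36 = $417.45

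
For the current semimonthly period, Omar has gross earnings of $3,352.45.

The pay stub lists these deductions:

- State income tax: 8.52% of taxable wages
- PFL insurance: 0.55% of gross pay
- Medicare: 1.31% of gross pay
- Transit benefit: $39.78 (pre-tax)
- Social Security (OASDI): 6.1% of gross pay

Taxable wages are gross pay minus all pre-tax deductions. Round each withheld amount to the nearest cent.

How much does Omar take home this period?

$2,763.57

Transit benefit: $39.78
Taxable wages = $3,352.45 − $39.78 = $3,312.67
State income tax: $3,312.67 × 0.0852 = $282.24
PFL insurance: $3,352.45 × 0.0055 = $18.44
Social Security (OASDI): $3,352.45 × 0.061 = $204.50
Medicare: $3,352.45 × 0.0131 = $43.92
Total deductions = $39.78 + $282.24 + $18.44 + $204.50 + $43.92 = $588.88
Net pay = $3,352.45 − $588.88 = $2,763.57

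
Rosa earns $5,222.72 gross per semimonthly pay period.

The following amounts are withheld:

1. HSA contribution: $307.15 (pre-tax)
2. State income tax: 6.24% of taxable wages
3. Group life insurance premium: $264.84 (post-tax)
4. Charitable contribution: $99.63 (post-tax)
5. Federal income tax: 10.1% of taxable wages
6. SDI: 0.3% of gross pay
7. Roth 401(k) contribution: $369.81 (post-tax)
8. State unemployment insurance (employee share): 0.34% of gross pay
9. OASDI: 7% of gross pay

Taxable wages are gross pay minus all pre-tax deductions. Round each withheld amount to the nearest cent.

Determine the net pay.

$2,979.07

HSA contribution: $307.15
Taxable wages = $5,222.72 − $307.15 = $4,915.57
Federal income tax: $4,915.57 × 0.101 = $496.47
State income tax: $4,915.57 × 0.0624 = $306.73
OASDI: $5,222.72 × 0.07 = $365.59
SDI: $5,222.72 × 0.003 = $15.67
State unemployment insurance (employee share): $5,222.72 × 0.0034 = $17.76
Charitable contribution: $99.63
Roth 401(k) contribution: $369.81
Group life insurance premium: $264.84
Total deductions = $307.15 + $496.47 + $306.73 + $365.59 + $15.67 + $17.76 + $99.63 + $369.81 + $264.84 = $2,243.65
Net pay = $5,222.72 − $2,243.65 = $2,979.07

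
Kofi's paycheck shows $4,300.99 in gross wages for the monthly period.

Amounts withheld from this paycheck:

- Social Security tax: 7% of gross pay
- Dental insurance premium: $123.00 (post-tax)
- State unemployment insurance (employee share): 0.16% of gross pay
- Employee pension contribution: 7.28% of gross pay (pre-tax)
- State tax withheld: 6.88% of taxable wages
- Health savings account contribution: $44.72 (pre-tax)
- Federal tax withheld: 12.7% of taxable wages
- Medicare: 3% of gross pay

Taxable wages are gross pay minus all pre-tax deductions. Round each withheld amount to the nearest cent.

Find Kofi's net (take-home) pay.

Employee pension contribution: $4,300.99 × 0.0728 = $313.11
Health savings account contribution: $44.72
Pre-tax total = $313.11 + $44.72 = $357.83
Taxable wages = $4,300.99 − $357.83 = $3,943.16
Federal tax withheld: $3,943.16 × 0.127 = $500.78
State tax withheld: $3,943.16 × 0.0688 = $271.29
State unemployment insurance (employee share): $4,300.99 × 0.0016 = $6.88
Social Security tax: $4,300.99 × 0.07 = $301.07
Medicare: $4,300.99 × 0.03 = $129.03
Dental insurance premium: $123.00
Total deductions = $313.11 + $44.72 + $500.78 + $271.29 + $6.88 + $301.07 + $129.03 + $123.00 = $1,689.88
Net pay = $4,300.99 − $1,689.88 = $2,611.11

$2,611.11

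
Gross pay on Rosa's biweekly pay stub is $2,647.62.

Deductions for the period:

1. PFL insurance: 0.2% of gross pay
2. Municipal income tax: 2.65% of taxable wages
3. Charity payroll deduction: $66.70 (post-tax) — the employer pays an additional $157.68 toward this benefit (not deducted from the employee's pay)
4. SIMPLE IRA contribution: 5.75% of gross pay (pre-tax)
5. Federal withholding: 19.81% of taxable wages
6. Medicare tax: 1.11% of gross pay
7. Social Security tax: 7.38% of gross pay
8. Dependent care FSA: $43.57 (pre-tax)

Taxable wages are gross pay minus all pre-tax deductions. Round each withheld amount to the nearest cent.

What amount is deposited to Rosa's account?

$1,604.36

SIMPLE IRA contribution: $2,647.62 × 0.0575 = $152.24
Dependent care FSA: $43.57
Pre-tax total = $152.24 + $43.57 = $195.81
Taxable wages = $2,647.62 − $195.81 = $2,451.81
Federal withholding: $2,451.81 × 0.1981 = $485.70
Municipal income tax: $2,451.81 × 0.0265 = $64.97
Medicare tax: $2,647.62 × 0.0111 = $29.39
Social Security tax: $2,647.62 × 0.0738 = $195.39
PFL insurance: $2,647.62 × 0.002 = $5.30
Charity payroll deduction: $66.70
(Employer's $157.68 toward charity payroll deduction is not withheld from the employee.)
Total deductions = $152.24 + $43.57 + $485.70 + $64.97 + $29.39 + $195.39 + $5.30 + $66.70 = $1,043.26
Net pay = $2,647.62 − $1,043.26 = $1,604.36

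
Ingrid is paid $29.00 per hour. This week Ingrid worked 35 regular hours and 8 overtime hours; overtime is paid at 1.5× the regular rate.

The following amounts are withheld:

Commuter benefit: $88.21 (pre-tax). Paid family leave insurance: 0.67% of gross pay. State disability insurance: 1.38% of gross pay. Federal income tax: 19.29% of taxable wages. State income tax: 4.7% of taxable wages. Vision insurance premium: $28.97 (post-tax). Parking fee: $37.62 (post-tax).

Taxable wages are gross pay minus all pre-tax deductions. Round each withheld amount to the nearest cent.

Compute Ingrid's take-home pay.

$874.43

Regular pay: 35 × $29.00 = $1015.00
Overtime pay: 8 × $29.00 × 1.5 = $348.00
Gross pay = $1015.00 + $348.00 = $1363.00
Commuter benefit: $88.21
Taxable wages = $1363.00 − $88.21 = $1274.79
Federal income tax: $1274.79 × 0.1929 = $245.91
State income tax: $1274.79 × 0.047 = $59.92
Paid family leave insurance: $1363.00 × 0.0067 = $9.13
State disability insurance: $1363.00 × 0.0138 = $18.81
Parking fee: $37.62
Vision insurance premium: $28.97
Total deductions = $88.21 + $245.91 + $59.92 + $9.13 + $18.81 + $37.62 + $28.97 = $488.57
Net pay = $1363.00 − $488.57 = $874.43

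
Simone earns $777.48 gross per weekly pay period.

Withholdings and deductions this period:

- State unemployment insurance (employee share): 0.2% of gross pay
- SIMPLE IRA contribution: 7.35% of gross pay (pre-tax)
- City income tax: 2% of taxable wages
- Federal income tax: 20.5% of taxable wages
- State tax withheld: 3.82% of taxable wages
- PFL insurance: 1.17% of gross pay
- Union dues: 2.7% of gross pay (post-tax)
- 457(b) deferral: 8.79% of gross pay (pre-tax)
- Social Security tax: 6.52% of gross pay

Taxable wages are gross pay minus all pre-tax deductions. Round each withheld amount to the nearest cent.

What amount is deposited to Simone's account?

$398.06

457(b) deferral: $777.48 × 0.0879 = $68.34
SIMPLE IRA contribution: $777.48 × 0.0735 = $57.14
Pre-tax total = $68.34 + $57.14 = $125.48
Taxable wages = $777.48 − $125.48 = $652.00
State tax withheld: $652.00 × 0.0382 = $24.91
Federal income tax: $652.00 × 0.205 = $133.66
City income tax: $652.00 × 0.02 = $13.04
Social Security tax: $777.48 × 0.0652 = $50.69
State unemployment insurance (employee share): $777.48 × 0.002 = $1.55
PFL insurance: $777.48 × 0.0117 = $9.10
Union dues: $777.48 × 0.027 = $20.99
Total deductions = $68.34 + $57.14 + $24.91 + $133.66 + $13.04 + $50.69 + $1.55 + $9.10 + $20.99 = $379.42
Net pay = $777.48 − $379.42 = $398.06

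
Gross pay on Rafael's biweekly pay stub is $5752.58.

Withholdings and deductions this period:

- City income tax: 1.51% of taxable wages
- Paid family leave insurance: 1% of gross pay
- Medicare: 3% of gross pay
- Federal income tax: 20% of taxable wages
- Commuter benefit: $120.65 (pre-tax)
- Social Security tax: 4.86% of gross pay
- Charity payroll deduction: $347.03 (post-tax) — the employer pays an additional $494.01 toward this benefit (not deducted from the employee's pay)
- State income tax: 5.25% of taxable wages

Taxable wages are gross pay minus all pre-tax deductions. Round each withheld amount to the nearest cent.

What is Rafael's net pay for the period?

Commuter benefit: $120.65
Taxable wages = $5752.58 − $120.65 = $5631.93
City income tax: $5631.93 × 0.0151 = $85.04
State income tax: $5631.93 × 0.0525 = $295.68
Federal income tax: $5631.93 × 0.2 = $1126.39
Social Security tax: $5752.58 × 0.0486 = $279.58
Medicare: $5752.58 × 0.03 = $172.58
Paid family leave insurance: $5752.58 × 0.01 = $57.53
Charity payroll deduction: $347.03
(Employer's $494.01 toward charity payroll deduction is not withheld from the employee.)
Total deductions = $120.65 + $85.04 + $295.68 + $1126.39 + $279.58 + $172.58 + $57.53 + $347.03 = $2484.48
Net pay = $5752.58 − $2484.48 = $3268.10

$3268.10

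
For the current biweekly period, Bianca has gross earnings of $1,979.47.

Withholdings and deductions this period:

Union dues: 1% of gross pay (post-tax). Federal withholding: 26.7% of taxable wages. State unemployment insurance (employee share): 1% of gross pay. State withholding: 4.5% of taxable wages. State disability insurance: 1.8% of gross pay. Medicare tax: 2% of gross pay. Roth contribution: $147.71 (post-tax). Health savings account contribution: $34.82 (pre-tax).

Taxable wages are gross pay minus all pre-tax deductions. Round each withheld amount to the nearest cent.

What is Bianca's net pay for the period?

Health savings account contribution: $34.82
Taxable wages = $1,979.47 − $34.82 = $1,944.65
Federal withholding: $1,944.65 × 0.267 = $519.22
State withholding: $1,944.65 × 0.045 = $87.51
Medicare tax: $1,979.47 × 0.02 = $39.59
State unemployment insurance (employee share): $1,979.47 × 0.01 = $19.79
State disability insurance: $1,979.47 × 0.018 = $35.63
Roth contribution: $147.71
Union dues: $1,979.47 × 0.01 = $19.79
Total deductions = $34.82 + $519.22 + $87.51 + $39.59 + $19.79 + $35.63 + $147.71 + $19.79 = $904.06
Net pay = $1,979.47 − $904.06 = $1,075.41

$1,075.41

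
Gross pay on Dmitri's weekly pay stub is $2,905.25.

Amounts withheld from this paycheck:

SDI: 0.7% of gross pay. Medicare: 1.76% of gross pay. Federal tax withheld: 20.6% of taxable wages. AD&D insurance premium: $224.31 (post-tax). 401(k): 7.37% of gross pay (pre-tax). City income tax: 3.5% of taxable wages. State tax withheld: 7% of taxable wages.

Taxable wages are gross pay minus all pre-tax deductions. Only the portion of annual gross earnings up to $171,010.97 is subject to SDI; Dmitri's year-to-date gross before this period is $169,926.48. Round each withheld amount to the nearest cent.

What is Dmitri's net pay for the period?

$1,571.16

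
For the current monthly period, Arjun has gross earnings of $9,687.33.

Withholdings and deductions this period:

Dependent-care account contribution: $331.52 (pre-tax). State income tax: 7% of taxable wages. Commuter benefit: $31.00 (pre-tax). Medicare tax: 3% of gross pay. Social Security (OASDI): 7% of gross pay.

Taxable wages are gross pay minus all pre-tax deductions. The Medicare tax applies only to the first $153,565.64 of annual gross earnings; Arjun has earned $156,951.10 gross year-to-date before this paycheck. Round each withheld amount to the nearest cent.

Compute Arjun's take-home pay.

$7,993.96

Commuter benefit: $31.00
Dependent-care account contribution: $331.52
Pre-tax total = $31.00 + $331.52 = $362.52
Taxable wages = $9,687.33 − $362.52 = $9,324.81
State income tax: $9,324.81 × 0.07 = $652.74
Medicare tax: annual cap $153,565.64 already reached (YTD $156,951.10), so $0.00
Social Security (OASDI): $9,687.33 × 0.07 = $678.11
Total deductions = $31.00 + $331.52 + $652.74 + $0.00 + $678.11 = $1,693.37
Net pay = $9,687.33 − $1,693.37 = $7,993.96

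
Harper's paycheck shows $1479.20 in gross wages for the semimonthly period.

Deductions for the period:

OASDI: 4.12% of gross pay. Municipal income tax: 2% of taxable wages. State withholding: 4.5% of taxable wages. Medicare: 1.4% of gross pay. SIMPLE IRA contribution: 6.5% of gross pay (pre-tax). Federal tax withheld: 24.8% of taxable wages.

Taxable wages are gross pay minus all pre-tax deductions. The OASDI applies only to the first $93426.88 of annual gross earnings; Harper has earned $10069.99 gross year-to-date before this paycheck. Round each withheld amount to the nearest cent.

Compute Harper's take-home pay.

$868.50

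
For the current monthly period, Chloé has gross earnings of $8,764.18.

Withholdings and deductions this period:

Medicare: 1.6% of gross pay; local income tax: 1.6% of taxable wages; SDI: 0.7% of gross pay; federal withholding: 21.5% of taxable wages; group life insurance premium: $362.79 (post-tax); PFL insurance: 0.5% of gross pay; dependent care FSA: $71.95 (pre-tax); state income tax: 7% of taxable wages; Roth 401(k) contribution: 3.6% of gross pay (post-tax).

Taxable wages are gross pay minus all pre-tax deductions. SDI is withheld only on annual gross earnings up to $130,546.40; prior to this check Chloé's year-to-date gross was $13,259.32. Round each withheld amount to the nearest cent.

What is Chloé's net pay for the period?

$5,152.16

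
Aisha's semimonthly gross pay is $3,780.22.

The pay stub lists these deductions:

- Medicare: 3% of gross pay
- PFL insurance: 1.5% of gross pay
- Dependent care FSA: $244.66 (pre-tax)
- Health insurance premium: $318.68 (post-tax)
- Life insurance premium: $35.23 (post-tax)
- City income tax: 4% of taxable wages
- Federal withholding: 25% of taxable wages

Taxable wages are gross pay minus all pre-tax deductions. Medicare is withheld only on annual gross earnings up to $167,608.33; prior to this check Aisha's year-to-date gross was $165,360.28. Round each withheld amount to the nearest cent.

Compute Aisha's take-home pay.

$2,032.20

Dependent care FSA: $244.66
Taxable wages = $3,780.22 − $244.66 = $3,535.56
City income tax: $3,535.56 × 0.04 = $141.42
Federal withholding: $3,535.56 × 0.25 = $883.89
PFL insurance: $3,780.22 × 0.015 = $56.70
Medicare: only $167,608.33 − $165,360.28 = $2,248.05 of this check is subject → $2,248.05 × 0.03 = $67.44
Health insurance premium: $318.68
Life insurance premium: $35.23
Total deductions = $244.66 + $141.42 + $883.89 + $56.70 + $67.44 + $318.68 + $35.23 = $1,748.02
Net pay = $3,780.22 − $1,748.02 = $2,032.20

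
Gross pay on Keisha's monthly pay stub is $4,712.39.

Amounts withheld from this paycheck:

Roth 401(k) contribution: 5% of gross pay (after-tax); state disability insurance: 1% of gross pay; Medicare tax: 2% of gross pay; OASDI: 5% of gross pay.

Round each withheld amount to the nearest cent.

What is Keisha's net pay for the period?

State disability insurance: $4,712.39 × 0.01 = $47.12
Medicare tax: $4,712.39 × 0.02 = $94.25
OASDI: $4,712.39 × 0.05 = $235.62
Roth 401(k) contribution: $4,712.39 × 0.05 = $235.62
Total deductions = $47.12 + $94.25 + $235.62 + $235.62 = $612.61
Net pay = $4,712.39 − $612.61 = $4,099.78

$4,099.78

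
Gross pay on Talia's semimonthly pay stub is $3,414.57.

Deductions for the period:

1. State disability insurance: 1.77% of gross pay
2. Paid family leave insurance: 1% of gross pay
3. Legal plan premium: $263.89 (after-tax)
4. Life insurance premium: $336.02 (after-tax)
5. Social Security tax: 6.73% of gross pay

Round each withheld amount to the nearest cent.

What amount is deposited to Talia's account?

Paid family leave insurance: $3,414.57 × 0.01 = $34.15
Social Security tax: $3,414.57 × 0.0673 = $229.80
State disability insurance: $3,414.57 × 0.0177 = $60.44
Life insurance premium: $336.02
Legal plan premium: $263.89
Total deductions = $34.15 + $229.80 + $60.44 + $336.02 + $263.89 = $924.30
Net pay = $3,414.57 − $924.30 = $2,490.27

$2,490.27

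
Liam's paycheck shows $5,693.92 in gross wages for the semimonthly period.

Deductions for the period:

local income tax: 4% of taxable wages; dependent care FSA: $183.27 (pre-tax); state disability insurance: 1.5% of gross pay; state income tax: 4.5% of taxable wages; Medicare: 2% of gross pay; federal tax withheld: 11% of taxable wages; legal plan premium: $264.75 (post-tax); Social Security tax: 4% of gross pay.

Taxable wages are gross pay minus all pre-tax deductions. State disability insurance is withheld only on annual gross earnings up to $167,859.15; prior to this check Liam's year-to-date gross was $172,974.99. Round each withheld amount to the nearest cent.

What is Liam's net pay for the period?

$3,829.68

Dependent care FSA: $183.27
Taxable wages = $5,693.92 − $183.27 = $5,510.65
Federal tax withheld: $5,510.65 × 0.11 = $606.17
Local income tax: $5,510.65 × 0.04 = $220.43
State income tax: $5,510.65 × 0.045 = $247.98
Social Security tax: $5,693.92 × 0.04 = $227.76
Medicare: $5,693.92 × 0.02 = $113.88
State disability insurance: annual cap $167,859.15 already reached (YTD $172,974.99), so $0.00
Legal plan premium: $264.75
Total deductions = $183.27 + $606.17 + $220.43 + $247.98 + $227.76 + $113.88 + $0.00 + $264.75 = $1,864.24
Net pay = $5,693.92 − $1,864.24 = $3,829.68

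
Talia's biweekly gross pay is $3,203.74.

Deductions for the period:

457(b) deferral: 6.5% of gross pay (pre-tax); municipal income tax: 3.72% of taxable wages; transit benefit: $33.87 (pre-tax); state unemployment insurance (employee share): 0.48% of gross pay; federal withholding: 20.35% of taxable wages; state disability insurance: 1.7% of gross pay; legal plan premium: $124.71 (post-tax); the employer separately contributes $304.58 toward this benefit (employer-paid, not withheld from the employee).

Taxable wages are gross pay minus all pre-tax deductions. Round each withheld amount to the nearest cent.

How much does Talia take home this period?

457(b) deferral: $3,203.74 × 0.065 = $208.24
Transit benefit: $33.87
Pre-tax total = $208.24 + $33.87 = $242.11
Taxable wages = $3,203.74 − $242.11 = $2,961.63
Municipal income tax: $2,961.63 × 0.0372 = $110.17
Federal withholding: $2,961.63 × 0.2035 = $602.69
State disability insurance: $3,203.74 × 0.017 = $54.46
State unemployment insurance (employee share): $3,203.74 × 0.0048 = $15.38
Legal plan premium: $124.71
(Employer's $304.58 toward legal plan premium is not withheld from the employee.)
Total deductions = $208.24 + $33.87 + $110.17 + $602.69 + $54.46 + $15.38 + $124.71 = $1,149.52
Net pay = $3,203.74 − $1,149.52 = $2,054.22

$2,054.22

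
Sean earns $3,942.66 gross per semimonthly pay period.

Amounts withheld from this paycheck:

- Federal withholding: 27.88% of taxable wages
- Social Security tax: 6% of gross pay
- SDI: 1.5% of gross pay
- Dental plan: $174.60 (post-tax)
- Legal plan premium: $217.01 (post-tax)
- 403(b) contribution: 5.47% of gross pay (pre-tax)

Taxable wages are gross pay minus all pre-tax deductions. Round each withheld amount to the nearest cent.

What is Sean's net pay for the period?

403(b) contribution: $3,942.66 × 0.0547 = $215.66
Taxable wages = $3,942.66 − $215.66 = $3,727.00
Federal withholding: $3,727.00 × 0.2788 = $1,039.09
SDI: $3,942.66 × 0.015 = $59.14
Social Security tax: $3,942.66 × 0.06 = $236.56
Legal plan premium: $217.01
Dental plan: $174.60
Total deductions = $215.66 + $1,039.09 + $59.14 + $236.56 + $217.01 + $174.60 = $1,942.06
Net pay = $3,942.66 − $1,942.06 = $2,000.60

$2,000.60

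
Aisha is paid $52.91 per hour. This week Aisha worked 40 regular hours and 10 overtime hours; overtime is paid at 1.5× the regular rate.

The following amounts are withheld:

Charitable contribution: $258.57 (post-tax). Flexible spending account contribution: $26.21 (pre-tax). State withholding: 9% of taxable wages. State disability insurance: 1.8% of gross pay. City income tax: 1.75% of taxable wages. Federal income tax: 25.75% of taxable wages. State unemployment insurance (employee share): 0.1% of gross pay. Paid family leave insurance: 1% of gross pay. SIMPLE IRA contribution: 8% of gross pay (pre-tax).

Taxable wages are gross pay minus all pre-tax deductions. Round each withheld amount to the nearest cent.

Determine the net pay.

$1,340.46

Regular pay: 40 × $52.91 = $2,116.40
Overtime pay: 10 × $52.91 × 1.5 = $793.65
Gross pay = $2,116.40 + $793.65 = $2,910.05
Flexible spending account contribution: $26.21
SIMPLE IRA contribution: $2,910.05 × 0.08 = $232.80
Pre-tax total = $26.21 + $232.80 = $259.01
Taxable wages = $2,910.05 − $259.01 = $2,651.04
City income tax: $2,651.04 × 0.0175 = $46.39
Federal income tax: $2,651.04 × 0.2575 = $682.64
State withholding: $2,651.04 × 0.09 = $238.59
State unemployment insurance (employee share): $2,910.05 × 0.001 = $2.91
State disability insurance: $2,910.05 × 0.018 = $52.38
Paid family leave insurance: $2,910.05 × 0.01 = $29.10
Charitable contribution: $258.57
Total deductions = $26.21 + $232.80 + $46.39 + $682.64 + $238.59 + $2.91 + $52.38 + $29.10 + $258.57 = $1,569.59
Net pay = $2,910.05 − $1,569.59 = $1,340.46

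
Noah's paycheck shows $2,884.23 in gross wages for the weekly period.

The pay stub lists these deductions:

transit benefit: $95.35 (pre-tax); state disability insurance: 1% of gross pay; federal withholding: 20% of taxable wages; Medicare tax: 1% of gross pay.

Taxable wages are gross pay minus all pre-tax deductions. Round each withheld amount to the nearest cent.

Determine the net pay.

$2,173.42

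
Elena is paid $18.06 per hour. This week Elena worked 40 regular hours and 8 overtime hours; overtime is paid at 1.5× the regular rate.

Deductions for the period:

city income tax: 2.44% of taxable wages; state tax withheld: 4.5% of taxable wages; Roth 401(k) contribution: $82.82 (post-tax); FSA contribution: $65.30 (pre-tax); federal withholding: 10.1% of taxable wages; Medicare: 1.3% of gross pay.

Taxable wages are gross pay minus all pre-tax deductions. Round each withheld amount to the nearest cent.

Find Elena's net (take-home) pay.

Regular pay: 40 × $18.06 = $722.40
Overtime pay: 8 × $18.06 × 1.5 = $216.72
Gross pay = $722.40 + $216.72 = $939.12
FSA contribution: $65.30
Taxable wages = $939.12 − $65.30 = $873.82
State tax withheld: $873.82 × 0.045 = $39.32
City income tax: $873.82 × 0.0244 = $21.32
Federal withholding: $873.82 × 0.101 = $88.26
Medicare: $939.12 × 0.013 = $12.21
Roth 401(k) contribution: $82.82
Total deductions = $65.30 + $39.32 + $21.32 + $88.26 + $12.21 + $82.82 = $309.23
Net pay = $939.12 − $309.23 = $629.89

$629.89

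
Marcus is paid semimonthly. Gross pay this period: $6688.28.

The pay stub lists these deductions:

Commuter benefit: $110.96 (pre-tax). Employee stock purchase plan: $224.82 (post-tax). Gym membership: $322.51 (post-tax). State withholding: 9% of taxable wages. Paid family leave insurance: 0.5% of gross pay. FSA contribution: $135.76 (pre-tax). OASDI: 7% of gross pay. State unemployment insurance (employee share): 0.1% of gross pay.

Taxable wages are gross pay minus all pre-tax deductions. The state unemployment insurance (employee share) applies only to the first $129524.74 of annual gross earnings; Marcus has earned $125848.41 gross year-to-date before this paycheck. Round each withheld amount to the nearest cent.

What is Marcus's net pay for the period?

$4809.19

Commuter benefit: $110.96
FSA contribution: $135.76
Pre-tax total = $110.96 + $135.76 = $246.72
Taxable wages = $6688.28 − $246.72 = $6441.56
State withholding: $6441.56 × 0.09 = $579.74
State unemployment insurance (employee share): only $129524.74 − $125848.41 = $3676.33 of this check is subject → $3676.33 × 0.001 = $3.68
OASDI: $6688.28 × 0.07 = $468.18
Paid family leave insurance: $6688.28 × 0.005 = $33.44
Employee stock purchase plan: $224.82
Gym membership: $322.51
Total deductions = $110.96 + $135.76 + $579.74 + $3.68 + $468.18 + $33.44 + $224.82 + $322.51 = $1879.09
Net pay = $6688.28 − $1879.09 = $4809.19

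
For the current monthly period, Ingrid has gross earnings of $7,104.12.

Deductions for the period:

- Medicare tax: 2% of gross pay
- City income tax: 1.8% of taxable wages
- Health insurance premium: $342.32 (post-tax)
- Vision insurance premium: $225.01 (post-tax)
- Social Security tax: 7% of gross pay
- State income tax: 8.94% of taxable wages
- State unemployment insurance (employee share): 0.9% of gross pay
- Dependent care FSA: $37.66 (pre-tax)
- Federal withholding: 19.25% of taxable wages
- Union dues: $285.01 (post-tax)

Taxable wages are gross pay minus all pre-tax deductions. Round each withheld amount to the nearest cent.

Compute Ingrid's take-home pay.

$3,391.58

Dependent care FSA: $37.66
Taxable wages = $7,104.12 − $37.66 = $7,066.46
City income tax: $7,066.46 × 0.018 = $127.20
Federal withholding: $7,066.46 × 0.1925 = $1,360.29
State income tax: $7,066.46 × 0.0894 = $631.74
Medicare tax: $7,104.12 × 0.02 = $142.08
Social Security tax: $7,104.12 × 0.07 = $497.29
State unemployment insurance (employee share): $7,104.12 × 0.009 = $63.94
Union dues: $285.01
Vision insurance premium: $225.01
Health insurance premium: $342.32
Total deductions = $37.66 + $127.20 + $1,360.29 + $631.74 + $142.08 + $497.29 + $63.94 + $285.01 + $225.01 + $342.32 = $3,712.54
Net pay = $7,104.12 − $3,712.54 = $3,391.58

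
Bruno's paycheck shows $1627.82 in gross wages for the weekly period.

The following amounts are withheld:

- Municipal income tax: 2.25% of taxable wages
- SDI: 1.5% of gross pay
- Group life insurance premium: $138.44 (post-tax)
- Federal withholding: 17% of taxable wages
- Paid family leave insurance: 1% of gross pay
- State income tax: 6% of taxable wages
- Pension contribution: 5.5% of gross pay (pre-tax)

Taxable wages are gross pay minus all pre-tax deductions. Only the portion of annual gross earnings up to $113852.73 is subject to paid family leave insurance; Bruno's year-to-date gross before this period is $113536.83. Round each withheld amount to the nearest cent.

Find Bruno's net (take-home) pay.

Pension contribution: $1627.82 × 0.055 = $89.53
Taxable wages = $1627.82 − $89.53 = $1538.29
State income tax: $1538.29 × 0.06 = $92.30
Municipal income tax: $1538.29 × 0.0225 = $34.61
Federal withholding: $1538.29 × 0.17 = $261.51
Paid family leave insurance: only $113852.73 − $113536.83 = $315.90 of this check is subject → $315.90 × 0.01 = $3.16
SDI: $1627.82 × 0.015 = $24.42
Group life insurance premium: $138.44
Total deductions = $89.53 + $92.30 + $34.61 + $261.51 + $3.16 + $24.42 + $138.44 = $643.97
Net pay = $1627.82 − $643.97 = $983.85

$983.85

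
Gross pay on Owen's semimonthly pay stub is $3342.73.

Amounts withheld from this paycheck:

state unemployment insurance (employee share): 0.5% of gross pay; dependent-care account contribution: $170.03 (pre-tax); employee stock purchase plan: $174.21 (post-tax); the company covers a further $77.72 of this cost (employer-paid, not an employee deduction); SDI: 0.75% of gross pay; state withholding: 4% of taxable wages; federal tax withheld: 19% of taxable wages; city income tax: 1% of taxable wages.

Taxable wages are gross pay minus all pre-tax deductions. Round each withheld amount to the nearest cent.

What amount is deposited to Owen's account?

Dependent-care account contribution: $170.03
Taxable wages = $3342.73 − $170.03 = $3172.70
City income tax: $3172.70 × 0.01 = $31.73
Federal tax withheld: $3172.70 × 0.19 = $602.81
State withholding: $3172.70 × 0.04 = $126.91
State unemployment insurance (employee share): $3342.73 × 0.005 = $16.71
SDI: $3342.73 × 0.0075 = $25.07
Employee stock purchase plan: $174.21
(Employer's $77.72 toward employee stock purchase plan is not withheld from the employee.)
Total deductions = $170.03 + $31.73 + $602.81 + $126.91 + $16.71 + $25.07 + $174.21 = $1147.47
Net pay = $3342.73 − $1147.47 = $2195.26

$2195.26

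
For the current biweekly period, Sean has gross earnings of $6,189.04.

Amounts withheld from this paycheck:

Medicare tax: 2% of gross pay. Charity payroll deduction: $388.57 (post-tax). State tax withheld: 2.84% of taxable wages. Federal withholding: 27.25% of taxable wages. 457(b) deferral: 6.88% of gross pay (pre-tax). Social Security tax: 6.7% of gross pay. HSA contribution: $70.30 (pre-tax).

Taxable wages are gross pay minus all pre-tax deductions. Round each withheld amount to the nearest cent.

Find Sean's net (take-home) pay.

457(b) deferral: $6,189.04 × 0.0688 = $425.81
HSA contribution: $70.30
Pre-tax total = $425.81 + $70.30 = $496.11
Taxable wages = $6,189.04 − $496.11 = $5,692.93
State tax withheld: $5,692.93 × 0.0284 = $161.68
Federal withholding: $5,692.93 × 0.2725 = $1,551.32
Medicare tax: $6,189.04 × 0.02 = $123.78
Social Security tax: $6,189.04 × 0.067 = $414.67
Charity payroll deduction: $388.57
Total deductions = $425.81 + $70.30 + $161.68 + $1,551.32 + $123.78 + $414.67 + $388.57 = $3,136.13
Net pay = $6,189.04 − $3,136.13 = $3,052.91

$3,052.91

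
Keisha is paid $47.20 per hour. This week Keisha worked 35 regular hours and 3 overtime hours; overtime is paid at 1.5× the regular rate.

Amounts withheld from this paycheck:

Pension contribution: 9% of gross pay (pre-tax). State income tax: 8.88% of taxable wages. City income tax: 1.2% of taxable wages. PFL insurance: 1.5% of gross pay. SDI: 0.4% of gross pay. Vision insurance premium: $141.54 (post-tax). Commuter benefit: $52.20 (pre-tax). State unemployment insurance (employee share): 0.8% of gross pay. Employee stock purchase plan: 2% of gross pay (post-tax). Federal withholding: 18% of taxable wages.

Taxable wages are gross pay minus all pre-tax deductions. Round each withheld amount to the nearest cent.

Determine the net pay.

Regular pay: 35 × $47.20 = $1652.00
Overtime pay: 3 × $47.20 × 1.5 = $212.40
Gross pay = $1652.00 + $212.40 = $1864.40
Commuter benefit: $52.20
Pension contribution: $1864.40 × 0.09 = $167.80
Pre-tax total = $52.20 + $167.80 = $220.00
Taxable wages = $1864.40 − $220.00 = $1644.40
City income tax: $1644.40 × 0.012 = $19.73
State income tax: $1644.40 × 0.0888 = $146.02
Federal withholding: $1644.40 × 0.18 = $295.99
State unemployment insurance (employee share): $1864.40 × 0.008 = $14.92
SDI: $1864.40 × 0.004 = $7.46
PFL insurance: $1864.40 × 0.015 = $27.97
Vision insurance premium: $141.54
Employee stock purchase plan: $1864.40 × 0.02 = $37.29
Total deductions = $52.20 + $167.80 + $19.73 + $146.02 + $295.99 + $14.92 + $7.46 + $27.97 + $141.54 + $37.29 = $910.92
Net pay = $1864.40 − $910.92 = $953.48

$953.48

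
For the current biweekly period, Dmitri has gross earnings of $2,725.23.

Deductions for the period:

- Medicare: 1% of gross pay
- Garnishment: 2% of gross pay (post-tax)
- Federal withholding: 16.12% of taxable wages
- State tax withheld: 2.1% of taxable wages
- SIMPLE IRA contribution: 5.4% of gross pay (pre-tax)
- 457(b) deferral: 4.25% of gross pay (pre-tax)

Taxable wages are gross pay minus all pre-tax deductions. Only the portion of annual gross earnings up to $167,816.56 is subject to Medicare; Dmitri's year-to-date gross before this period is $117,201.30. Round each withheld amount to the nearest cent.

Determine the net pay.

SIMPLE IRA contribution: $2,725.23 × 0.054 = $147.16
457(b) deferral: $2,725.23 × 0.0425 = $115.82
Pre-tax total = $147.16 + $115.82 = $262.98
Taxable wages = $2,725.23 − $262.98 = $2,462.25
Federal withholding: $2,462.25 × 0.1612 = $396.91
State tax withheld: $2,462.25 × 0.021 = $51.71
Medicare: cap not yet reached, full $2,725.23 is subject → $2,725.23 × 0.01 = $27.25
Garnishment: $2,725.23 × 0.02 = $54.50
Total deductions = $147.16 + $115.82 + $396.91 + $51.71 + $27.25 + $54.50 = $793.35
Net pay = $2,725.23 − $793.35 = $1,931.88

$1,931.88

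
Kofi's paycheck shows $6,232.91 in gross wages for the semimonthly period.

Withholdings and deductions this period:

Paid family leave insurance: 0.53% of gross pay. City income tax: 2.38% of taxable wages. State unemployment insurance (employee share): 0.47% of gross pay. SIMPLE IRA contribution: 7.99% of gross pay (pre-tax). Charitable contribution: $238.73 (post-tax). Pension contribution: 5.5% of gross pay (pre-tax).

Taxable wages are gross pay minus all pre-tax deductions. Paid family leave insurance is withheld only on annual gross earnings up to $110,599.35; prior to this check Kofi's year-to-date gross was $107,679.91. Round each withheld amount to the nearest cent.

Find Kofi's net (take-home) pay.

$4,980.27

Pension contribution: $6,232.91 × 0.055 = $342.81
SIMPLE IRA contribution: $6,232.91 × 0.0799 = $498.01
Pre-tax total = $342.81 + $498.01 = $840.82
Taxable wages = $6,232.91 − $840.82 = $5,392.09
City income tax: $5,392.09 × 0.0238 = $128.33
State unemployment insurance (employee share): $6,232.91 × 0.0047 = $29.29
Paid family leave insurance: only $110,599.35 − $107,679.91 = $2,919.44 of this check is subject → $2,919.44 × 0.0053 = $15.47
Charitable contribution: $238.73
Total deductions = $342.81 + $498.01 + $128.33 + $29.29 + $15.47 + $238.73 = $1,252.64
Net pay = $6,232.91 − $1,252.64 = $4,980.27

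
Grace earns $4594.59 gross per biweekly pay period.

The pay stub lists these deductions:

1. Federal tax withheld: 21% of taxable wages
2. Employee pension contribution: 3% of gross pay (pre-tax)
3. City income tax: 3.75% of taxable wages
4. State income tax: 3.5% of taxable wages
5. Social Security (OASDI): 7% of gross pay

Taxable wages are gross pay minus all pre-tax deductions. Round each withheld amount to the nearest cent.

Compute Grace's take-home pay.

$2876.09

Employee pension contribution: $4594.59 × 0.03 = $137.84
Taxable wages = $4594.59 − $137.84 = $4456.75
Federal tax withheld: $4456.75 × 0.21 = $935.92
State income tax: $4456.75 × 0.035 = $155.99
City income tax: $4456.75 × 0.0375 = $167.13
Social Security (OASDI): $4594.59 × 0.07 = $321.62
Total deductions = $137.84 + $935.92 + $155.99 + $167.13 + $321.62 = $1718.50
Net pay = $4594.59 − $1718.50 = $2876.09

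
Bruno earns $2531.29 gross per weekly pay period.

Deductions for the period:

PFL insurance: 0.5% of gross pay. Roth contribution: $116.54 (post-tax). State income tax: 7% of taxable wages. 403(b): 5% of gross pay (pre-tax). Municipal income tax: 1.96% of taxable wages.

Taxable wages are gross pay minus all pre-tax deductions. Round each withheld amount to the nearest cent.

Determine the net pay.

$2060.07

403(b): $2531.29 × 0.05 = $126.56
Taxable wages = $2531.29 − $126.56 = $2404.73
State income tax: $2404.73 × 0.07 = $168.33
Municipal income tax: $2404.73 × 0.0196 = $47.13
PFL insurance: $2531.29 × 0.005 = $12.66
Roth contribution: $116.54
Total deductions = $126.56 + $168.33 + $47.13 + $12.66 + $116.54 = $471.22
Net pay = $2531.29 − $471.22 = $2060.07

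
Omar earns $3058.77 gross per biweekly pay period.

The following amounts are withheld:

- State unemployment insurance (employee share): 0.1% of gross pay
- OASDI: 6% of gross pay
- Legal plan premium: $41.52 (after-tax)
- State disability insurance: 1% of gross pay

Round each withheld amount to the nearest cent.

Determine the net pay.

$2800.07

State unemployment insurance (employee share): $3058.77 × 0.001 = $3.06
State disability insurance: $3058.77 × 0.01 = $30.59
OASDI: $3058.77 × 0.06 = $183.53
Legal plan premium: $41.52
Total deductions = $3.06 + $30.59 + $183.53 + $41.52 = $258.70
Net pay = $3058.77 − $258.70 = $2800.07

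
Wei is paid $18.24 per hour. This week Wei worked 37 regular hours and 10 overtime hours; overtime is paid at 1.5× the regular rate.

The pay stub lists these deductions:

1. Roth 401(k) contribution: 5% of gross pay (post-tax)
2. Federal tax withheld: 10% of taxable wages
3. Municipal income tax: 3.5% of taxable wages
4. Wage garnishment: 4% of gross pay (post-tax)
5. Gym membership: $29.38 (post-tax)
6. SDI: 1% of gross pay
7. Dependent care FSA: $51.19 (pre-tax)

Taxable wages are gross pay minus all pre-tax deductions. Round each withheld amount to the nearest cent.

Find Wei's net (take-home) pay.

$651.93

Regular pay: 37 × $18.24 = $674.88
Overtime pay: 10 × $18.24 × 1.5 = $273.60
Gross pay = $674.88 + $273.60 = $948.48
Dependent care FSA: $51.19
Taxable wages = $948.48 − $51.19 = $897.29
Municipal income tax: $897.29 × 0.035 = $31.41
Federal tax withheld: $897.29 × 0.1 = $89.73
SDI: $948.48 × 0.01 = $9.48
Wage garnishment: $948.48 × 0.04 = $37.94
Gym membership: $29.38
Roth 401(k) contribution: $948.48 × 0.05 = $47.42
Total deductions = $51.19 + $31.41 + $89.73 + $9.48 + $37.94 + $29.38 + $47.42 = $296.55
Net pay = $948.48 − $296.55 = $651.93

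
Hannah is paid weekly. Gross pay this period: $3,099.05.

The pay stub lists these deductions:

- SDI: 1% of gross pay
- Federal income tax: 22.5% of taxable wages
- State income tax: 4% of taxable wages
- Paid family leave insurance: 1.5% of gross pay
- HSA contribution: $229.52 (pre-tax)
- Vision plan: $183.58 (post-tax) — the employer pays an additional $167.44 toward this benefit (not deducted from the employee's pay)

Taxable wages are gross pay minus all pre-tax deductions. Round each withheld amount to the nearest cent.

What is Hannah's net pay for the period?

$1,848.05

HSA contribution: $229.52
Taxable wages = $3,099.05 − $229.52 = $2,869.53
Federal income tax: $2,869.53 × 0.225 = $645.64
State income tax: $2,869.53 × 0.04 = $114.78
SDI: $3,099.05 × 0.01 = $30.99
Paid family leave insurance: $3,099.05 × 0.015 = $46.49
Vision plan: $183.58
(Employer's $167.44 toward vision plan is not withheld from the employee.)
Total deductions = $229.52 + $645.64 + $114.78 + $30.99 + $46.49 + $183.58 = $1,251.00
Net pay = $3,099.05 − $1,251.00 = $1,848.05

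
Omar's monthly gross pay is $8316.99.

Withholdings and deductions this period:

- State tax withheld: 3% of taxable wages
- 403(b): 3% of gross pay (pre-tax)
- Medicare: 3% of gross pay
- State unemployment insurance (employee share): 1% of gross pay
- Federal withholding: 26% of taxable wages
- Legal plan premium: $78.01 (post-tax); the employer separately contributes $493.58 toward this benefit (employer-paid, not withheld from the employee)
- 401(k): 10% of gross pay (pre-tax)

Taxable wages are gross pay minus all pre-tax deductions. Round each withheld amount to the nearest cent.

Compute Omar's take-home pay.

$4726.72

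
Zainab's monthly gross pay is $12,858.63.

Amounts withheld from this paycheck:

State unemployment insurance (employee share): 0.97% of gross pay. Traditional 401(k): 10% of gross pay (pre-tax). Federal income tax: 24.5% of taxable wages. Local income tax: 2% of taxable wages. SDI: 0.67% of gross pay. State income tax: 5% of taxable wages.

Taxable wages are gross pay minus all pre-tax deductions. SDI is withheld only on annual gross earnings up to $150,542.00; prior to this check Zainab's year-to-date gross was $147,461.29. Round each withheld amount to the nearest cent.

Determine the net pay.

Traditional 401(k): $12,858.63 × 0.1 = $1,285.86
Taxable wages = $12,858.63 − $1,285.86 = $11,572.77
State income tax: $11,572.77 × 0.05 = $578.64
Local income tax: $11,572.77 × 0.02 = $231.46
Federal income tax: $11,572.77 × 0.245 = $2,835.33
State unemployment insurance (employee share): $12,858.63 × 0.0097 = $124.73
SDI: only $150,542.00 − $147,461.29 = $3,080.71 of this check is subject → $3,080.71 × 0.0067 = $20.64
Total deductions = $1,285.86 + $578.64 + $231.46 + $2,835.33 + $124.73 + $20.64 = $5,076.66
Net pay = $12,858.63 − $5,076.66 = $7,781.97

$7,781.97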